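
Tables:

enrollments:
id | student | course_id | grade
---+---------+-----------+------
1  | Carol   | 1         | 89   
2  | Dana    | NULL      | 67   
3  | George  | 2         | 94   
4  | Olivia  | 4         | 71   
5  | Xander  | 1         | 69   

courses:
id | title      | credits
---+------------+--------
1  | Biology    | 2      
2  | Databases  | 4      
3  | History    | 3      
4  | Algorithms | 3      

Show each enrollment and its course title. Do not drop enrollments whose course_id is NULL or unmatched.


LEFT JOIN keeps every row from enrollments (the left table); where course_id has no match in courses, the course columns become NULL. Walk through each enrollment:
  - enrollment 1 (Carol): course_id=1 -> matches Biology
  - enrollment 2 (Dana): course_id=NULL, no match -> kept with NULL
  - enrollment 3 (George): course_id=2 -> matches Databases
  - enrollment 4 (Olivia): course_id=4 -> matches Algorithms
  - enrollment 5 (Xander): course_id=1 -> matches Biology
All 5 rows appear; 1 has NULL course.

SQL:
SELECT a.student, b.title AS course
FROM enrollments a
LEFT JOIN courses b ON a.course_id = b.id

Result:
student | course    
--------+-----------
Carol   | Biology   
Dana    | NULL      
George  | Databases 
Olivia  | Algorithms
Xander  | Biology   


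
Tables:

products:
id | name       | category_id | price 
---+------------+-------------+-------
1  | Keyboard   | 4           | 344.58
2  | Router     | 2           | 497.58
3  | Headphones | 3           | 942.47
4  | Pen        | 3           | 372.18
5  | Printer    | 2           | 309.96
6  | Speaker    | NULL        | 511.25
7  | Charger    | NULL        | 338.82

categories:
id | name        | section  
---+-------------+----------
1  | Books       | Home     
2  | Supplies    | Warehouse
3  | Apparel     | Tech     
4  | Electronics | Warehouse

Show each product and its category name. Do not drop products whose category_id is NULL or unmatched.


LEFT JOIN keeps every row from products (the left table); where category_id has no match in categories, the category columns become NULL. Walk through each product:
  - product 1 (Keyboard): category_id=4 -> matches Electronics
  - product 2 (Router): category_id=2 -> matches Supplies
  - product 3 (Headphones): category_id=3 -> matches Apparel
  - product 4 (Pen): category_id=3 -> matches Apparel
  - product 5 (Printer): category_id=2 -> matches Supplies
  - product 6 (Speaker): category_id=NULL, no match -> kept with NULL
  - product 7 (Charger): category_id=NULL, no match -> kept with NULL
All 7 rows appear; 2 have NULL category.

SQL:
SELECT a.name, b.name AS category
FROM products a
LEFT JOIN categories b ON a.category_id = b.id

Result:
name       | category   
-----------+------------
Keyboard   | Electronics
Router     | Supplies   
Headphones | Apparel    
Pen        | Apparel    
Printer    | Supplies   
Speaker    | NULL       
Charger    | NULL       


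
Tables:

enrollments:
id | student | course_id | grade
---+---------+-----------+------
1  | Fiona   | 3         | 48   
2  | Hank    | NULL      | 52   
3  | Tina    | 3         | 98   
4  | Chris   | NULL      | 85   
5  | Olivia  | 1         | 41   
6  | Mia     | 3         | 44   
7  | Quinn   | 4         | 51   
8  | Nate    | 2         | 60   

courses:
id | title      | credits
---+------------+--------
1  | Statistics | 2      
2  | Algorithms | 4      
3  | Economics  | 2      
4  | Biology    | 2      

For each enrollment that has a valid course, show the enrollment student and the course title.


INNER JOIN keeps only enrollments rows whose course_id matches an id in courses. Walk through each enrollment:
  - enrollment 1 (Fiona): course_id=3 -> matches Economics
  - enrollment 2 (Hank): course_id=NULL, no match -> dropped
  - enrollment 3 (Tina): course_id=3 -> matches Economics
  - enrollment 4 (Chris): course_id=NULL, no match -> dropped
  - enrollment 5 (Olivia): course_id=1 -> matches Statistics
  - enrollment 6 (Mia): course_id=3 -> matches Economics
  - enrollment 7 (Quinn): course_id=4 -> matches Biology
  - enrollment 8 (Nate): course_id=2 -> matches Algorithms
So 2 of 8 rows are dropped.

SQL:
SELECT a.student, b.title AS course
FROM enrollments a
INNER JOIN courses b ON a.course_id = b.id

Result:
student | course    
--------+-----------
Fiona   | Economics 
Tina    | Economics 
Olivia  | Statistics
Mia     | Economics 
Quinn   | Biology   
Nate    | Algorithms


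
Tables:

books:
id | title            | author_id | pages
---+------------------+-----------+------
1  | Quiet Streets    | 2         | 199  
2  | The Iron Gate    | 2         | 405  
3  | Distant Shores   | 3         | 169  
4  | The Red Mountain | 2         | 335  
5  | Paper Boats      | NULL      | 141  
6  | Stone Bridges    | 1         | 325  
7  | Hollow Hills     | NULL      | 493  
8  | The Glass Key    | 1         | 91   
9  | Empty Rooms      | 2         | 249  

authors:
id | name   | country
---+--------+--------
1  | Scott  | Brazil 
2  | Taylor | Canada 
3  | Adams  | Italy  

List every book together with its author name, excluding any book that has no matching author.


INNER JOIN keeps only books rows whose author_id matches an id in authors. Walk through each book:
  - book 1 (Quiet Streets): author_id=2 -> matches Taylor
  - book 2 (The Iron Gate): author_id=2 -> matches Taylor
  - book 3 (Distant Shores): author_id=3 -> matches Adams
  - book 4 (The Red Mountain): author_id=2 -> matches Taylor
  - book 5 (Paper Boats): author_id=NULL, no match -> dropped
  - book 6 (Stone Bridges): author_id=1 -> matches Scott
  - book 7 (Hollow Hills): author_id=NULL, no match -> dropped
  - book 8 (The Glass Key): author_id=1 -> matches Scott
  - book 9 (Empty Rooms): author_id=2 -> matches Taylor
So 2 of 9 rows are dropped.

SQL:
SELECT a.title, b.name AS author
FROM books a
INNER JOIN authors b ON a.author_id = b.id

Result:
title            | author
-----------------+-------
Quiet Streets    | Taylor
The Iron Gate    | Taylor
Distant Shores   | Adams 
The Red Mountain | Taylor
Stone Bridges    | Scott 
The Glass Key    | Scott 
Empty Rooms      | Taylor


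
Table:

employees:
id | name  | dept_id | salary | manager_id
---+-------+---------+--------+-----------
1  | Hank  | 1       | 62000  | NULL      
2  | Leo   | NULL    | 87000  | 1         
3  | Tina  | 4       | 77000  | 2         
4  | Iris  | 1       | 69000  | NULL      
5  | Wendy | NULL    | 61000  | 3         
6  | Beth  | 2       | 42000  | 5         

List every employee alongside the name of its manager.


This is a self-join: employees is joined to a second copy of itself, matching each row's manager_id to another row's id. Use LEFT JOIN so rows with manager_id=NULL are kept.
  - employee 1 (Hank): manager_id=NULL -> NULL
  - employee 2 (Leo): manager_id=1 -> Hank
  - employee 3 (Tina): manager_id=2 -> Leo
  - employee 4 (Iris): manager_id=NULL -> NULL
  - employee 5 (Wendy): manager_id=3 -> Tina
  - employee 6 (Beth): manager_id=5 -> Wendy

SQL:
SELECT a.name AS item, b.name AS manager
FROM employees a
LEFT JOIN employees b ON a.manager_id = b.id

Result:
item  | manager
------+--------
Hank  | NULL   
Leo   | Hank   
Tina  | Leo    
Iris  | NULL   
Wendy | Tina   
Beth  | Wendy  


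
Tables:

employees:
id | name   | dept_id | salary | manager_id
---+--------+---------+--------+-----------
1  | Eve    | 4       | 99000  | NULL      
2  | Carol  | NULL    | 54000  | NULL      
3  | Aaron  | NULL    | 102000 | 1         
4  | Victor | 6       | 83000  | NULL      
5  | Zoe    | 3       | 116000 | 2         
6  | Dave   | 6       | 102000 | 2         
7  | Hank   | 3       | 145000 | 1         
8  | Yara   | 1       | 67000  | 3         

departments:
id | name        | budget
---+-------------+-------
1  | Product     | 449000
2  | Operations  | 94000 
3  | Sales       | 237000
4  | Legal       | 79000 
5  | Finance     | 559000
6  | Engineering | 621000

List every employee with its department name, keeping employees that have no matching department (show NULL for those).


LEFT JOIN keeps every row from employees (the left table); where dept_id has no match in departments, the department columns become NULL. Walk through each employee:
  - employee 1 (Eve): dept_id=4 -> matches Legal
  - employee 2 (Carol): dept_id=NULL, no match -> kept with NULL
  - employee 3 (Aaron): dept_id=NULL, no match -> kept with NULL
  - employee 4 (Victor): dept_id=6 -> matches Engineering
  - employee 5 (Zoe): dept_id=3 -> matches Sales
  - employee 6 (Dave): dept_id=6 -> matches Engineering
  - employee 7 (Hank): dept_id=3 -> matches Sales
  - employee 8 (Yara): dept_id=1 -> matches Product
All 8 rows appear; 2 have NULL department.

SQL:
SELECT a.name, b.name AS department
FROM employees a
LEFT JOIN departments b ON a.dept_id = b.id

Result:
name   | department 
-------+------------
Eve    | Legal      
Carol  | NULL       
Aaron  | NULL       
Victor | Engineering
Zoe    | Sales      
Dave   | Engineering
Hank   | Sales      
Yara   | Product    


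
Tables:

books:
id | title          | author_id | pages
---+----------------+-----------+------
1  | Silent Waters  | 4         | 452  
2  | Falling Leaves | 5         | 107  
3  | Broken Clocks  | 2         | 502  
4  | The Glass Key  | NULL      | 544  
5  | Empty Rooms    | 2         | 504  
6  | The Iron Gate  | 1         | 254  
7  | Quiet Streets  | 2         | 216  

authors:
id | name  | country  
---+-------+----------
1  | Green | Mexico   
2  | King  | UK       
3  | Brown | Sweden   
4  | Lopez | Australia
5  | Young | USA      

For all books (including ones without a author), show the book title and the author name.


LEFT JOIN keeps every row from books (the left table); where author_id has no match in authors, the author columns become NULL. Walk through each book:
  - book 1 (Silent Waters): author_id=4 -> matches Lopez
  - book 2 (Falling Leaves): author_id=5 -> matches Young
  - book 3 (Broken Clocks): author_id=2 -> matches King
  - book 4 (The Glass Key): author_id=NULL, no match -> kept with NULL
  - book 5 (Empty Rooms): author_id=2 -> matches King
  - book 6 (The Iron Gate): author_id=1 -> matches Green
  - book 7 (Quiet Streets): author_id=2 -> matches King
All 7 rows appear; 1 has NULL author.

SQL:
SELECT a.title, b.name AS author
FROM books a
LEFT JOIN authors b ON a.author_id = b.id

Result:
title          | author
---------------+-------
Silent Waters  | Lopez 
Falling Leaves | Young 
Broken Clocks  | King  
The Glass Key  | NULL  
Empty Rooms    | King  
The Iron Gate  | Green 
Quiet Streets  | King  


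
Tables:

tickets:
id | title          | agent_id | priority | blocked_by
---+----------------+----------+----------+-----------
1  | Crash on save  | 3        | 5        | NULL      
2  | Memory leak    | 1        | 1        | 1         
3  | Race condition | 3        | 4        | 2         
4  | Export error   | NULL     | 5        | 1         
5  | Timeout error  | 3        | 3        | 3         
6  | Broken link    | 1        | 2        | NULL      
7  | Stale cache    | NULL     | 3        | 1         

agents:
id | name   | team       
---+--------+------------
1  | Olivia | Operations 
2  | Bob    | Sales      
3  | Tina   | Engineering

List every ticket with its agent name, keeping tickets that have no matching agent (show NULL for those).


LEFT JOIN keeps every row from tickets (the left table); where agent_id has no match in agents, the agent columns become NULL. Walk through each ticket:
  - ticket 1 (Crash on save): agent_id=3 -> matches Tina
  - ticket 2 (Memory leak): agent_id=1 -> matches Olivia
  - ticket 3 (Race condition): agent_id=3 -> matches Tina
  - ticket 4 (Export error): agent_id=NULL, no match -> kept with NULL
  - ticket 5 (Timeout error): agent_id=3 -> matches Tina
  - ticket 6 (Broken link): agent_id=1 -> matches Olivia
  - ticket 7 (Stale cache): agent_id=NULL, no match -> kept with NULL
All 7 rows appear; 2 have NULL agent.

SQL:
SELECT a.title, b.name AS agent
FROM tickets a
LEFT JOIN agents b ON a.agent_id = b.id

Result:
title          | agent 
---------------+-------
Crash on save  | Tina  
Memory leak    | Olivia
Race condition | Tina  
Export error   | NULL  
Timeout error  | Tina  
Broken link    | Olivia
Stale cache    | NULL  


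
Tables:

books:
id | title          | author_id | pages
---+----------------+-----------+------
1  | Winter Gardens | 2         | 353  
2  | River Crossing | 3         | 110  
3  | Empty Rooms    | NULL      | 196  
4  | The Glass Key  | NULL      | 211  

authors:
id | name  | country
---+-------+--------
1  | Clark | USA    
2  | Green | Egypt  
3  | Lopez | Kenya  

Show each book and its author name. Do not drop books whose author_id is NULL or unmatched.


LEFT JOIN keeps every row from books (the left table); where author_id has no match in authors, the author columns become NULL. Walk through each book:
  - book 1 (Winter Gardens): author_id=2 -> matches Green
  - book 2 (River Crossing): author_id=3 -> matches Lopez
  - book 3 (Empty Rooms): author_id=NULL, no match -> kept with NULL
  - book 4 (The Glass Key): author_id=NULL, no match -> kept with NULL
All 4 rows appear; 2 have NULL author.

SQL:
SELECT a.title, b.name AS author
FROM books a
LEFT JOIN authors b ON a.author_id = b.id

Result:
title          | author
---------------+-------
Winter Gardens | Green 
River Crossing | Lopez 
Empty Rooms    | NULL  
The Glass Key  | NULL  


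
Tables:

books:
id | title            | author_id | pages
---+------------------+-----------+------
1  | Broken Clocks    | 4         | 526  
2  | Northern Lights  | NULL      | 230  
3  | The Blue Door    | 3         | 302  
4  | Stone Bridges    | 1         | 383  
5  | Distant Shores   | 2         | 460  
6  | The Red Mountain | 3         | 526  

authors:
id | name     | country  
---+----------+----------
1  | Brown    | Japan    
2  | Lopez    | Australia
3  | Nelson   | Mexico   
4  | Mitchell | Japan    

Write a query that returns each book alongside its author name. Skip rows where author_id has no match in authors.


INNER JOIN keeps only books rows whose author_id matches an id in authors. Walk through each book:
  - book 1 (Broken Clocks): author_id=4 -> matches Mitchell
  - book 2 (Northern Lights): author_id=NULL, no match -> dropped
  - book 3 (The Blue Door): author_id=3 -> matches Nelson
  - book 4 (Stone Bridges): author_id=1 -> matches Brown
  - book 5 (Distant Shores): author_id=2 -> matches Lopez
  - book 6 (The Red Mountain): author_id=3 -> matches Nelson
So 1 of 6 rows is dropped.

SQL:
SELECT a.title, b.name AS author
FROM books a
INNER JOIN authors b ON a.author_id = b.id

Result:
title            | author  
-----------------+---------
Broken Clocks    | Mitchell
The Blue Door    | Nelson  
Stone Bridges    | Brown   
Distant Shores   | Lopez   
The Red Mountain | Nelson  


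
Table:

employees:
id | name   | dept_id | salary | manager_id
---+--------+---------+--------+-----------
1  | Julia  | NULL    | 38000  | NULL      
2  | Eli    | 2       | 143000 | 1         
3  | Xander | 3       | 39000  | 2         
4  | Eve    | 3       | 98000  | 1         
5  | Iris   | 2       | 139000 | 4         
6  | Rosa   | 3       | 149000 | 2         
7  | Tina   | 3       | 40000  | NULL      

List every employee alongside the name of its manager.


This is a self-join: employees is joined to a second copy of itself, matching each row's manager_id to another row's id. Use LEFT JOIN so rows with manager_id=NULL are kept.
  - employee 1 (Julia): manager_id=NULL -> NULL
  - employee 2 (Eli): manager_id=1 -> Julia
  - employee 3 (Xander): manager_id=2 -> Eli
  - employee 4 (Eve): manager_id=1 -> Julia
  - employee 5 (Iris): manager_id=4 -> Eve
  - employee 6 (Rosa): manager_id=2 -> Eli
  - employee 7 (Tina): manager_id=NULL -> NULL

SQL:
SELECT a.name AS item, b.name AS manager
FROM employees a
LEFT JOIN employees b ON a.manager_id = b.id

Result:
item   | manager
-------+--------
Julia  | NULL   
Eli    | Julia  
Xander | Eli    
Eve    | Julia  
Iris   | Eve    
Rosa   | Eli    
Tina   | NULL   


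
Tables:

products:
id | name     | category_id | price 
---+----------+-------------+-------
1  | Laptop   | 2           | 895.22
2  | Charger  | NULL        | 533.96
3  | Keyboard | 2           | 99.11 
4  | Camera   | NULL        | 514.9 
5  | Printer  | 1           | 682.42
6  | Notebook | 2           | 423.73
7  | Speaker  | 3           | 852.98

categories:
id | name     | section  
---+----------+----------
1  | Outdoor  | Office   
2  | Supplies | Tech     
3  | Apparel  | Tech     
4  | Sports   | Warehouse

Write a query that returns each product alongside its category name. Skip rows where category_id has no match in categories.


INNER JOIN keeps only products rows whose category_id matches an id in categories. Walk through each product:
  - product 1 (Laptop): category_id=2 -> matches Supplies
  - product 2 (Charger): category_id=NULL, no match -> dropped
  - product 3 (Keyboard): category_id=2 -> matches Supplies
  - product 4 (Camera): category_id=NULL, no match -> dropped
  - product 5 (Printer): category_id=1 -> matches Outdoor
  - product 6 (Notebook): category_id=2 -> matches Supplies
  - product 7 (Speaker): category_id=3 -> matches Apparel
So 2 of 7 rows are dropped.

SQL:
SELECT a.name, b.name AS category
FROM products a
INNER JOIN categories b ON a.category_id = b.id

Result:
name     | category
---------+---------
Laptop   | Supplies
Keyboard | Supplies
Printer  | Outdoor 
Notebook | Supplies
Speaker  | Apparel 


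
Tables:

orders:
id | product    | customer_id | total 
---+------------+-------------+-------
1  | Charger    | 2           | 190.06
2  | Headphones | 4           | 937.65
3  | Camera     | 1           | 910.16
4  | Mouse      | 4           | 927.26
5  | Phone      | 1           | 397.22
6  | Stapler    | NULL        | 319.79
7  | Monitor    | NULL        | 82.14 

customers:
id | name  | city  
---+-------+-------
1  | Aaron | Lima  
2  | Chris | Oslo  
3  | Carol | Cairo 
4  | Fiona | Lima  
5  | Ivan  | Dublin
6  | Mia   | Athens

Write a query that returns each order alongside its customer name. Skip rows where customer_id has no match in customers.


INNER JOIN keeps only orders rows whose customer_id matches an id in customers. Walk through each order:
  - order 1 (Charger): customer_id=2 -> matches Chris
  - order 2 (Headphones): customer_id=4 -> matches Fiona
  - order 3 (Camera): customer_id=1 -> matches Aaron
  - order 4 (Mouse): customer_id=4 -> matches Fiona
  - order 5 (Phone): customer_id=1 -> matches Aaron
  - order 6 (Stapler): customer_id=NULL, no match -> dropped
  - order 7 (Monitor): customer_id=NULL, no match -> dropped
So 2 of 7 rows are dropped.

SQL:
SELECT a.product, b.name AS customer
FROM orders a
INNER JOIN customers b ON a.customer_id = b.id

Result:
product    | customer
-----------+---------
Charger    | Chris   
Headphones | Fiona   
Camera     | Aaron   
Mouse      | Fiona   
Phone      | Aaron   


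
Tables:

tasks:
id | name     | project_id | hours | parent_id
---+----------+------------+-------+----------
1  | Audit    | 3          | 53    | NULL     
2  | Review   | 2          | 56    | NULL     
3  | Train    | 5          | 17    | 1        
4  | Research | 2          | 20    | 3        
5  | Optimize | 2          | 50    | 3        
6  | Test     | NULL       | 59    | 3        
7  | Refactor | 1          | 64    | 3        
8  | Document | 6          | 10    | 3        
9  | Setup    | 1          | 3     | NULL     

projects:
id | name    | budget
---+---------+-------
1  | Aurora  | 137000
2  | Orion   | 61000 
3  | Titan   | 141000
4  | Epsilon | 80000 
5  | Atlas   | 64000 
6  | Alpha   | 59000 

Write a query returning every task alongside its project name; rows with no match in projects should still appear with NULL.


LEFT JOIN keeps every row from tasks (the left table); where project_id has no match in projects, the project columns become NULL. Walk through each task:
  - task 1 (Audit): project_id=3 -> matches Titan
  - task 2 (Review): project_id=2 -> matches Orion
  - task 3 (Train): project_id=5 -> matches Atlas
  - task 4 (Research): project_id=2 -> matches Orion
  - task 5 (Optimize): project_id=2 -> matches Orion
  - task 6 (Test): project_id=NULL, no match -> kept with NULL
  - task 7 (Refactor): project_id=1 -> matches Aurora
  - task 8 (Document): project_id=6 -> matches Alpha
  - task 9 (Setup): project_id=1 -> matches Aurora
All 9 rows appear; 1 has NULL project.

SQL:
SELECT a.name, b.name AS project
FROM tasks a
LEFT JOIN projects b ON a.project_id = b.id

Result:
name     | project
---------+--------
Audit    | Titan  
Review   | Orion  
Train    | Atlas  
Research | Orion  
Optimize | Orion  
Test     | NULL   
Refactor | Aurora 
Document | Alpha  
Setup    | Aurora 


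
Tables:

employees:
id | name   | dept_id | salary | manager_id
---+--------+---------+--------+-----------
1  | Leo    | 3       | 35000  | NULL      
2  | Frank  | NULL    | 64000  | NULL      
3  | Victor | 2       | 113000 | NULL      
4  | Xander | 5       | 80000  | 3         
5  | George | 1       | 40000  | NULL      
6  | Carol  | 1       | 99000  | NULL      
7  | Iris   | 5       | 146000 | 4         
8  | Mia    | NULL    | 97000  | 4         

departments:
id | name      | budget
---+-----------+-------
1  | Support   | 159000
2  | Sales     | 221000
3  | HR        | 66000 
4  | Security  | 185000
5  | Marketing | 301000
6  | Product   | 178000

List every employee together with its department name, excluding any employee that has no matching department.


INNER JOIN keeps only employees rows whose dept_id matches an id in departments. Walk through each employee:
  - employee 1 (Leo): dept_id=3 -> matches HR
  - employee 2 (Frank): dept_id=NULL, no match -> dropped
  - employee 3 (Victor): dept_id=2 -> matches Sales
  - employee 4 (Xander): dept_id=5 -> matches Marketing
  - employee 5 (George): dept_id=1 -> matches Support
  - employee 6 (Carol): dept_id=1 -> matches Support
  - employee 7 (Iris): dept_id=5 -> matches Marketing
  - employee 8 (Mia): dept_id=NULL, no match -> dropped
So 2 of 8 rows are dropped.

SQL:
SELECT a.name, b.name AS department
FROM employees a
INNER JOIN departments b ON a.dept_id = b.id

Result:
name   | department
-------+-----------
Leo    | HR        
Victor | Sales     
Xander | Marketing 
George | Support   
Carol  | Support   
Iris   | Marketing 


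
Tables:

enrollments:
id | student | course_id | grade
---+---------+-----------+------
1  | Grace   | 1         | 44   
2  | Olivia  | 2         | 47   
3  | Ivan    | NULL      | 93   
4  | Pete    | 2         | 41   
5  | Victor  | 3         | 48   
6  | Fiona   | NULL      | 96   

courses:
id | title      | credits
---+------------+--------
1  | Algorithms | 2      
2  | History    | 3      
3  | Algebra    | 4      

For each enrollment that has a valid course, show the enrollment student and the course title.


INNER JOIN keeps only enrollments rows whose course_id matches an id in courses. Walk through each enrollment:
  - enrollment 1 (Grace): course_id=1 -> matches Algorithms
  - enrollment 2 (Olivia): course_id=2 -> matches History
  - enrollment 3 (Ivan): course_id=NULL, no match -> dropped
  - enrollment 4 (Pete): course_id=2 -> matches History
  - enrollment 5 (Victor): course_id=3 -> matches Algebra
  - enrollment 6 (Fiona): course_id=NULL, no match -> dropped
So 2 of 6 rows are dropped.

SQL:
SELECT a.student, b.title AS course
FROM enrollments a
INNER JOIN courses b ON a.course_id = b.id

Result:
student | course    
--------+-----------
Grace   | Algorithms
Olivia  | History   
Pete    | History   
Victor  | Algebra   


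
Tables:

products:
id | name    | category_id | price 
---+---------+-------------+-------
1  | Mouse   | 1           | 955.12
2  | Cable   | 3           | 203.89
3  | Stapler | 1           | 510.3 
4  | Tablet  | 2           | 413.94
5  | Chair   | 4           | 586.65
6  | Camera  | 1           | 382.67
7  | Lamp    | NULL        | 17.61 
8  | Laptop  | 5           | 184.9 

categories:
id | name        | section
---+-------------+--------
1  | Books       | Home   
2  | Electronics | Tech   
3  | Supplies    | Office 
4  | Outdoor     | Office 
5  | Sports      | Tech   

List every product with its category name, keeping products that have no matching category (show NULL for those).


LEFT JOIN keeps every row from products (the left table); where category_id has no match in categories, the category columns become NULL. Walk through each product:
  - product 1 (Mouse): category_id=1 -> matches Books
  - product 2 (Cable): category_id=3 -> matches Supplies
  - product 3 (Stapler): category_id=1 -> matches Books
  - product 4 (Tablet): category_id=2 -> matches Electronics
  - product 5 (Chair): category_id=4 -> matches Outdoor
  - product 6 (Camera): category_id=1 -> matches Books
  - product 7 (Lamp): category_id=NULL, no match -> kept with NULL
  - product 8 (Laptop): category_id=5 -> matches Sports
All 8 rows appear; 1 has NULL category.

SQL:
SELECT a.name, b.name AS category
FROM products a
LEFT JOIN categories b ON a.category_id = b.id

Result:
name    | category   
--------+------------
Mouse   | Books      
Cable   | Supplies   
Stapler | Books      
Tablet  | Electronics
Chair   | Outdoor    
Camera  | Books      
Lamp    | NULL       
Laptop  | Sports     


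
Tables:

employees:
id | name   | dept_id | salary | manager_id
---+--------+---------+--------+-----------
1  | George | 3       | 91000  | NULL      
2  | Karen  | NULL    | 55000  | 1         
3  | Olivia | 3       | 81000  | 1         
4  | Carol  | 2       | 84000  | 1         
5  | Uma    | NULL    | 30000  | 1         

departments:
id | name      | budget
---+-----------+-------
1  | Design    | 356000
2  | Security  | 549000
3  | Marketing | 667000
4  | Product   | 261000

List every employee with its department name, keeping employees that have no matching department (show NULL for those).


LEFT JOIN keeps every row from employees (the left table); where dept_id has no match in departments, the department columns become NULL. Walk through each employee:
  - employee 1 (George): dept_id=3 -> matches Marketing
  - employee 2 (Karen): dept_id=NULL, no match -> kept with NULL
  - employee 3 (Olivia): dept_id=3 -> matches Marketing
  - employee 4 (Carol): dept_id=2 -> matches Security
  - employee 5 (Uma): dept_id=NULL, no match -> kept with NULL
All 5 rows appear; 2 have NULL department.

SQL:
SELECT a.name, b.name AS department
FROM employees a
LEFT JOIN departments b ON a.dept_id = b.id

Result:
name   | department
-------+-----------
George | Marketing 
Karen  | NULL      
Olivia | Marketing 
Carol  | Security  
Uma    | NULL      


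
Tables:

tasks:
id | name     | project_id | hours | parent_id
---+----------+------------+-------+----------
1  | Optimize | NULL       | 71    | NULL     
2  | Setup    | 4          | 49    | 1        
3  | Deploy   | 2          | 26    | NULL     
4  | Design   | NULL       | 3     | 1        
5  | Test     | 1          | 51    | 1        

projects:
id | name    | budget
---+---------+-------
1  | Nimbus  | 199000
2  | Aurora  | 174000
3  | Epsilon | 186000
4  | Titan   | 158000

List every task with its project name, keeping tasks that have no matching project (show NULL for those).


LEFT JOIN keeps every row from tasks (the left table); where project_id has no match in projects, the project columns become NULL. Walk through each task:
  - task 1 (Optimize): project_id=NULL, no match -> kept with NULL
  - task 2 (Setup): project_id=4 -> matches Titan
  - task 3 (Deploy): project_id=2 -> matches Aurora
  - task 4 (Design): project_id=NULL, no match -> kept with NULL
  - task 5 (Test): project_id=1 -> matches Nimbus
All 5 rows appear; 2 have NULL project.

SQL:
SELECT a.name, b.name AS project
FROM tasks a
LEFT JOIN projects b ON a.project_id = b.id

Result:
name     | project
---------+--------
Optimize | NULL   
Setup    | Titan  
Deploy   | Aurora 
Design   | NULL   
Test     | Nimbus 


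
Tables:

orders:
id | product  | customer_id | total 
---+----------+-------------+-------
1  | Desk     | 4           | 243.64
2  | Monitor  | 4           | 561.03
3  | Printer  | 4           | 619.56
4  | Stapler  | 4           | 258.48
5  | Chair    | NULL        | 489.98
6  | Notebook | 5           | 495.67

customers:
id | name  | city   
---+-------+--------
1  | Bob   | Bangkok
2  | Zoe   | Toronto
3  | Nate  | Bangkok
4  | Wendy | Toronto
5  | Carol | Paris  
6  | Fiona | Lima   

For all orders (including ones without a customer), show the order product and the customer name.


LEFT JOIN keeps every row from orders (the left table); where customer_id has no match in customers, the customer columns become NULL. Walk through each order:
  - order 1 (Desk): customer_id=4 -> matches Wendy
  - order 2 (Monitor): customer_id=4 -> matches Wendy
  - order 3 (Printer): customer_id=4 -> matches Wendy
  - order 4 (Stapler): customer_id=4 -> matches Wendy
  - order 5 (Chair): customer_id=NULL, no match -> kept with NULL
  - order 6 (Notebook): customer_id=5 -> matches Carol
All 6 rows appear; 1 has NULL customer.

SQL:
SELECT a.product, b.name AS customer
FROM orders a
LEFT JOIN customers b ON a.customer_id = b.id

Result:
product  | customer
---------+---------
Desk     | Wendy   
Monitor  | Wendy   
Printer  | Wendy   
Stapler  | Wendy   
Chair    | NULL    
Notebook | Carol   


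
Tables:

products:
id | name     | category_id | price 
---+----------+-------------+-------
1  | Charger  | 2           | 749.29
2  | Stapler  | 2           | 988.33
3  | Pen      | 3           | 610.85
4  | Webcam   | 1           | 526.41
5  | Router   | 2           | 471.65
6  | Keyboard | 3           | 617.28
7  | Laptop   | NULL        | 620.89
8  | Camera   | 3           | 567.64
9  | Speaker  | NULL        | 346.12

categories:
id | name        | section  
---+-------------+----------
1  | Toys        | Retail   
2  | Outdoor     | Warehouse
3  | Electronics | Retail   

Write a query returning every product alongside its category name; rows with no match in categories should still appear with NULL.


LEFT JOIN keeps every row from products (the left table); where category_id has no match in categories, the category columns become NULL. Walk through each product:
  - product 1 (Charger): category_id=2 -> matches Outdoor
  - product 2 (Stapler): category_id=2 -> matches Outdoor
  - product 3 (Pen): category_id=3 -> matches Electronics
  - product 4 (Webcam): category_id=1 -> matches Toys
  - product 5 (Router): category_id=2 -> matches Outdoor
  - product 6 (Keyboard): category_id=3 -> matches Electronics
  - product 7 (Laptop): category_id=NULL, no match -> kept with NULL
  - product 8 (Camera): category_id=3 -> matches Electronics
  - product 9 (Speaker): category_id=NULL, no match -> kept with NULL
All 9 rows appear; 2 have NULL category.

SQL:
SELECT a.name, b.name AS category
FROM products a
LEFT JOIN categories b ON a.category_id = b.id

Result:
name     | category   
---------+------------
Charger  | Outdoor    
Stapler  | Outdoor    
Pen      | Electronics
Webcam   | Toys       
Router   | Outdoor    
Keyboard | Electronics
Laptop   | NULL       
Camera   | Electronics
Speaker  | NULL       


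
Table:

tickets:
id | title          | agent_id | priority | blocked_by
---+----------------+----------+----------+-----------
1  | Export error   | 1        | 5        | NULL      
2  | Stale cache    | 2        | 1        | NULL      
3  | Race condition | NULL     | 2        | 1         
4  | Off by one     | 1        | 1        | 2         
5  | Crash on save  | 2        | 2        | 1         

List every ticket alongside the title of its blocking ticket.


This is a self-join: tickets is joined to a second copy of itself, matching each row's blocked_by to another row's id. Use LEFT JOIN so rows with blocked_by=NULL are kept.
  - ticket 1 (Export error): blocked_by=NULL -> NULL
  - ticket 2 (Stale cache): blocked_by=NULL -> NULL
  - ticket 3 (Race condition): blocked_by=1 -> Export error
  - ticket 4 (Off by one): blocked_by=2 -> Stale cache
  - ticket 5 (Crash on save): blocked_by=1 -> Export error

SQL:
SELECT a.title AS item, b.title AS blocked_by
FROM tickets a
LEFT JOIN tickets b ON a.blocked_by = b.id

Result:
item           | blocked_by  
---------------+-------------
Export error   | NULL        
Stale cache    | NULL        
Race condition | Export error
Off by one     | Stale cache 
Crash on save  | Export error


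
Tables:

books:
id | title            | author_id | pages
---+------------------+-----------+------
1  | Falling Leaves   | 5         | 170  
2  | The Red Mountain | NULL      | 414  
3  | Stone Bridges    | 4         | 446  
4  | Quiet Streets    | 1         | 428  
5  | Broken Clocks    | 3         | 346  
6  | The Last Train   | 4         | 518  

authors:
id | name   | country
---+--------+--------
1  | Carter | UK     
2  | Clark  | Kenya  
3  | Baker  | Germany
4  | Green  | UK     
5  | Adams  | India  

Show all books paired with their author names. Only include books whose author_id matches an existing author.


INNER JOIN keeps only books rows whose author_id matches an id in authors. Walk through each book:
  - book 1 (Falling Leaves): author_id=5 -> matches Adams
  - book 2 (The Red Mountain): author_id=NULL, no match -> dropped
  - book 3 (Stone Bridges): author_id=4 -> matches Green
  - book 4 (Quiet Streets): author_id=1 -> matches Carter
  - book 5 (Broken Clocks): author_id=3 -> matches Baker
  - book 6 (The Last Train): author_id=4 -> matches Green
So 1 of 6 rows is dropped.

SQL:
SELECT a.title, b.name AS author
FROM books a
INNER JOIN authors b ON a.author_id = b.id

Result:
title          | author
---------------+-------
Falling Leaves | Adams 
Stone Bridges  | Green 
Quiet Streets  | Carter
Broken Clocks  | Baker 
The Last Train | Green 


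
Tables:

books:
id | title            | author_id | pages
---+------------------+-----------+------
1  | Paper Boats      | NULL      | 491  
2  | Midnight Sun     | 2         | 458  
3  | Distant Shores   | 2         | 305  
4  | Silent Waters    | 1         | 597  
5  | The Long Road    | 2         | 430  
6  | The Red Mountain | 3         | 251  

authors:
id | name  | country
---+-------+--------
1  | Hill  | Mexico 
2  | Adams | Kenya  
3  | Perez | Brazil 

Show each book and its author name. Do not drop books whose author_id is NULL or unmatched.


LEFT JOIN keeps every row from books (the left table); where author_id has no match in authors, the author columns become NULL. Walk through each book:
  - book 1 (Paper Boats): author_id=NULL, no match -> kept with NULL
  - book 2 (Midnight Sun): author_id=2 -> matches Adams
  - book 3 (Distant Shores): author_id=2 -> matches Adams
  - book 4 (Silent Waters): author_id=1 -> matches Hill
  - book 5 (The Long Road): author_id=2 -> matches Adams
  - book 6 (The Red Mountain): author_id=3 -> matches Perez
All 6 rows appear; 1 has NULL author.

SQL:
SELECT a.title, b.name AS author
FROM books a
LEFT JOIN authors b ON a.author_id = b.id

Result:
title            | author
-----------------+-------
Paper Boats      | NULL  
Midnight Sun     | Adams 
Distant Shores   | Adams 
Silent Waters    | Hill  
The Long Road    | Adams 
The Red Mountain | Perez 


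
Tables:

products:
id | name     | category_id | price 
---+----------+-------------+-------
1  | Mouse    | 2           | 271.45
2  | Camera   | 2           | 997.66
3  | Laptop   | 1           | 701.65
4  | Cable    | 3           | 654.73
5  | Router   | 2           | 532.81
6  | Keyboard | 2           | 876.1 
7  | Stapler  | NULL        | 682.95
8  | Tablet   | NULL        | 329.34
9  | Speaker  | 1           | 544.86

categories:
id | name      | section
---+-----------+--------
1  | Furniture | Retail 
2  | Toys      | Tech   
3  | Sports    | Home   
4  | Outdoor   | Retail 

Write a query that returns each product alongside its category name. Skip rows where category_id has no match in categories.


INNER JOIN keeps only products rows whose category_id matches an id in categories. Walk through each product:
  - product 1 (Mouse): category_id=2 -> matches Toys
  - product 2 (Camera): category_id=2 -> matches Toys
  - product 3 (Laptop): category_id=1 -> matches Furniture
  - product 4 (Cable): category_id=3 -> matches Sports
  - product 5 (Router): category_id=2 -> matches Toys
  - product 6 (Keyboard): category_id=2 -> matches Toys
  - product 7 (Stapler): category_id=NULL, no match -> dropped
  - product 8 (Tablet): category_id=NULL, no match -> dropped
  - product 9 (Speaker): category_id=1 -> matches Furniture
So 2 of 9 rows are dropped.

SQL:
SELECT a.name, b.name AS category
FROM products a
INNER JOIN categories b ON a.category_id = b.id

Result:
name     | category 
---------+----------
Mouse    | Toys     
Camera   | Toys     
Laptop   | Furniture
Cable    | Sports   
Router   | Toys     
Keyboard | Toys     
Speaker  | Furniture


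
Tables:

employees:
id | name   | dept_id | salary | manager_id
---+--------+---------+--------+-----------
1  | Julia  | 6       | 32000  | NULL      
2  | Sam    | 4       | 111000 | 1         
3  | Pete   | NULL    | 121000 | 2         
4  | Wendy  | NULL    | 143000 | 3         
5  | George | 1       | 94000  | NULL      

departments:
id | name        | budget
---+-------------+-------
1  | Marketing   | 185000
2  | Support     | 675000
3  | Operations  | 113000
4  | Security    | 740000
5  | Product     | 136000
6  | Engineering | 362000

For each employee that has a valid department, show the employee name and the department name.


INNER JOIN keeps only employees rows whose dept_id matches an id in departments. Walk through each employee:
  - employee 1 (Julia): dept_id=6 -> matches Engineering
  - employee 2 (Sam): dept_id=4 -> matches Security
  - employee 3 (Pete): dept_id=NULL, no match -> dropped
  - employee 4 (Wendy): dept_id=NULL, no match -> dropped
  - employee 5 (George): dept_id=1 -> matches Marketing
So 2 of 5 rows are dropped.

SQL:
SELECT a.name, b.name AS department
FROM employees a
INNER JOIN departments b ON a.dept_id = b.id

Result:
name   | department 
-------+------------
Julia  | Engineering
Sam    | Security   
George | Marketing  


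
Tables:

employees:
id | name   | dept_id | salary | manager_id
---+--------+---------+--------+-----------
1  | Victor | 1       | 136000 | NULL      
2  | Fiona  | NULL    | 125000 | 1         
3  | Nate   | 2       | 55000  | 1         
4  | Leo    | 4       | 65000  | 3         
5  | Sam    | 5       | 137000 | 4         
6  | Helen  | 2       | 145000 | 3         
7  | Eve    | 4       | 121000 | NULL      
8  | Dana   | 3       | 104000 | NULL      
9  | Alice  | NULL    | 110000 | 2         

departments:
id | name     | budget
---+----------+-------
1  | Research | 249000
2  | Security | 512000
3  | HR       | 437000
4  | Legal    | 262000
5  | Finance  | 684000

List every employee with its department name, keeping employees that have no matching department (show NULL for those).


LEFT JOIN keeps every row from employees (the left table); where dept_id has no match in departments, the department columns become NULL. Walk through each employee:
  - employee 1 (Victor): dept_id=1 -> matches Research
  - employee 2 (Fiona): dept_id=NULL, no match -> kept with NULL
  - employee 3 (Nate): dept_id=2 -> matches Security
  - employee 4 (Leo): dept_id=4 -> matches Legal
  - employee 5 (Sam): dept_id=5 -> matches Finance
  - employee 6 (Helen): dept_id=2 -> matches Security
  - employee 7 (Eve): dept_id=4 -> matches Legal
  - employee 8 (Dana): dept_id=3 -> matches HR
  - employee 9 (Alice): dept_id=NULL, no match -> kept with NULL
All 9 rows appear; 2 have NULL department.

SQL:
SELECT a.name, b.name AS department
FROM employees a
LEFT JOIN departments b ON a.dept_id = b.id

Result:
name   | department
-------+-----------
Victor | Research  
Fiona  | NULL      
Nate   | Security  
Leo    | Legal     
Sam    | Finance   
Helen  | Security  
Eve    | Legal     
Dana   | HR        
Alice  | NULL      


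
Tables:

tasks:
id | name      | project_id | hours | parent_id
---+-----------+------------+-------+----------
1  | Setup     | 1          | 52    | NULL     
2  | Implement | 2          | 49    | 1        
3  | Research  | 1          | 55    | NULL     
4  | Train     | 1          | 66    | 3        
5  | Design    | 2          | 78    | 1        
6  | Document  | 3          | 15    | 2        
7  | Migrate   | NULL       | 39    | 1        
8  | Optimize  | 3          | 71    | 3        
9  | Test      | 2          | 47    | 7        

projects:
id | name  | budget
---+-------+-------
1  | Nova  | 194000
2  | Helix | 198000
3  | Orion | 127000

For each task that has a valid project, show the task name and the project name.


INNER JOIN keeps only tasks rows whose project_id matches an id in projects. Walk through each task:
  - task 1 (Setup): project_id=1 -> matches Nova
  - task 2 (Implement): project_id=2 -> matches Helix
  - task 3 (Research): project_id=1 -> matches Nova
  - task 4 (Train): project_id=1 -> matches Nova
  - task 5 (Design): project_id=2 -> matches Helix
  - task 6 (Document): project_id=3 -> matches Orion
  - task 7 (Migrate): project_id=NULL, no match -> dropped
  - task 8 (Optimize): project_id=3 -> matches Orion
  - task 9 (Test): project_id=2 -> matches Helix
So 1 of 9 rows is dropped.

SQL:
SELECT a.name, b.name AS project
FROM tasks a
INNER JOIN projects b ON a.project_id = b.id

Result:
name      | project
----------+--------
Setup     | Nova   
Implement | Helix  
Research  | Nova   
Train     | Nova   
Design    | Helix  
Document  | Orion  
Optimize  | Orion  
Test      | Helix  
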